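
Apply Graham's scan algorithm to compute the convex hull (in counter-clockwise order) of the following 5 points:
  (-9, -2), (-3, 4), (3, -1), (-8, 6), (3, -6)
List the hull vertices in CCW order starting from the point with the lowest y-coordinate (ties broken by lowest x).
Hull (CCW) = [(3, -6), (3, -1), (-3, 4), (-8, 6), (-9, -2)]

Graham scan procedure:
  1. Find the pivot p₀ = point with lowest y (tie → lowest x): (3, -6).
  2. Sort the remaining points by polar angle around p₀.
  3. Walk through sorted points, maintaining a stack; pop the top while the last three entries make a non-left turn (cross product ≤ 0).
  4. Final stack is the convex hull in CCW order: (3, -6), (3, -1), (-3, 4), (-8, 6), (-9, -2).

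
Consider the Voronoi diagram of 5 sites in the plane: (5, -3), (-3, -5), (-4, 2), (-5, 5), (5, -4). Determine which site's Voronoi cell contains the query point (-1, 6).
Nearest site = (-5, 5)

The Voronoi cell of site s contains exactly those query points closer to s than to any other site. Compute squared distances from q = (-1, 6) to each site:
  (-5 − -1)² + (5 − 6)² = 17
  (-4 − -1)² + (2 − 6)² = 25
  (5 − -1)² + (-3 − 6)² = 117
  (-3 − -1)² + (-5 − 6)² = 125
  (5 − -1)² + (-4 − 6)² = 136
Minimum is attained by (-5, 5), so q lies in its Voronoi cell.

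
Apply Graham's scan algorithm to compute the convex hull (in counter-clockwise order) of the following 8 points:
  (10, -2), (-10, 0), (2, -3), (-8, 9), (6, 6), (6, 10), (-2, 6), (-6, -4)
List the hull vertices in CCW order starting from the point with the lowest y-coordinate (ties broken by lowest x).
Hull (CCW) = [(-6, -4), (10, -2), (6, 10), (-8, 9), (-10, 0)]

Graham scan procedure:
  1. Find the pivot p₀ = point with lowest y (tie → lowest x): (-6, -4).
  2. Sort the remaining points by polar angle around p₀.
  3. Walk through sorted points, maintaining a stack; pop the top while the last three entries make a non-left turn (cross product ≤ 0).
  4. Final stack is the convex hull in CCW order: (-6, -4), (10, -2), (6, 10), (-8, 9), (-10, 0).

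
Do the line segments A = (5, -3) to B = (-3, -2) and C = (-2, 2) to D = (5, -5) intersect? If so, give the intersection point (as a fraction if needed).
Yes; intersection at (19/7, -19/7) (t = 2/7 on AB, s = 33/49 on CD)

Parametrize AB as A + t(B − A) = (5 + -8 t, -3 + 1 t) and CD as C + s(D − C) = (-2 + 7 s, 2 + -7 s). Solve the linear system for (t, s). Determinant = -49 ≠ 0, so a unique intersection of the containing lines exists. Solution: t = 2/7, s = 33/49 — both in [0, 1], so the segments cross. Intersection point: (19/7, -19/7).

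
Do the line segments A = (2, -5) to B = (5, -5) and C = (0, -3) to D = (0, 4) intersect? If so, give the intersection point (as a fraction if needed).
No (intersection of containing lines falls outside at least one segment)

Parametrize and solve: t = -2/3, s = -2/7. At least one of these is outside [0, 1], so the segments do not intersect.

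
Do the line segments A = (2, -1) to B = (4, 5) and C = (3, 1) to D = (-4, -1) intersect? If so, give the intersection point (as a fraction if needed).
Yes; intersection at (50/19, 17/19) (t = 6/19 on AB, s = 1/19 on CD)

Parametrize AB as A + t(B − A) = (2 + 2 t, -1 + 6 t) and CD as C + s(D − C) = (3 + -7 s, 1 + -2 s). Solve the linear system for (t, s). Determinant = -38 ≠ 0, so a unique intersection of the containing lines exists. Solution: t = 6/19, s = 1/19 — both in [0, 1], so the segments cross. Intersection point: (50/19, 17/19).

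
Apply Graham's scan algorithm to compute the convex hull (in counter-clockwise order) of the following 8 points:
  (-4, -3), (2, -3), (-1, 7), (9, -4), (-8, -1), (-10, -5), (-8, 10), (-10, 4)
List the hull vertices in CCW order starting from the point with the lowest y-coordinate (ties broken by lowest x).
Hull (CCW) = [(-10, -5), (9, -4), (-1, 7), (-8, 10), (-10, 4)]

Graham scan procedure:
  1. Find the pivot p₀ = point with lowest y (tie → lowest x): (-10, -5).
  2. Sort the remaining points by polar angle around p₀.
  3. Walk through sorted points, maintaining a stack; pop the top while the last three entries make a non-left turn (cross product ≤ 0).
  4. Final stack is the convex hull in CCW order: (-10, -5), (9, -4), (-1, 7), (-8, 10), (-10, 4).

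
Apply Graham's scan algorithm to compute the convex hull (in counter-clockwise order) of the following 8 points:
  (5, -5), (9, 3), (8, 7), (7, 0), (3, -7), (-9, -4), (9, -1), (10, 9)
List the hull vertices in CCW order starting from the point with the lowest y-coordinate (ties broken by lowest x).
Hull (CCW) = [(3, -7), (9, -1), (10, 9), (-9, -4)]

Graham scan procedure:
  1. Find the pivot p₀ = point with lowest y (tie → lowest x): (3, -7).
  2. Sort the remaining points by polar angle around p₀.
  3. Walk through sorted points, maintaining a stack; pop the top while the last three entries make a non-left turn (cross product ≤ 0).
  4. Final stack is the convex hull in CCW order: (3, -7), (9, -1), (10, 9), (-9, -4).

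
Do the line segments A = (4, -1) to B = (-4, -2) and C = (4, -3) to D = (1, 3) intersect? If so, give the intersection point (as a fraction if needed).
Yes; intersection at (52/17, -19/17) (t = 2/17 on AB, s = 16/51 on CD)

Parametrize AB as A + t(B − A) = (4 + -8 t, -1 + -1 t) and CD as C + s(D − C) = (4 + -3 s, -3 + 6 s). Solve the linear system for (t, s). Determinant = 51 ≠ 0, so a unique intersection of the containing lines exists. Solution: t = 2/17, s = 16/51 — both in [0, 1], so the segments cross. Intersection point: (52/17, -19/17).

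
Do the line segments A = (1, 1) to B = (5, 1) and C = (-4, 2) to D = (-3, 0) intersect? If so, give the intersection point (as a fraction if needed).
No (intersection of containing lines falls outside at least one segment)

Parametrize and solve: t = -9/8, s = 1/2. At least one of these is outside [0, 1], so the segments do not intersect.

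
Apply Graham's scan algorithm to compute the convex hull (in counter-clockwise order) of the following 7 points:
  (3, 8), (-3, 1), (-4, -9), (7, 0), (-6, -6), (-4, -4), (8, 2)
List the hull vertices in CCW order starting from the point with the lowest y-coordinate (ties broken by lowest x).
Hull (CCW) = [(-4, -9), (7, 0), (8, 2), (3, 8), (-3, 1), (-6, -6)]

Graham scan procedure:
  1. Find the pivot p₀ = point with lowest y (tie → lowest x): (-4, -9).
  2. Sort the remaining points by polar angle around p₀.
  3. Walk through sorted points, maintaining a stack; pop the top while the last three entries make a non-left turn (cross product ≤ 0).
  4. Final stack is the convex hull in CCW order: (-4, -9), (7, 0), (8, 2), (3, 8), (-3, 1), (-6, -6).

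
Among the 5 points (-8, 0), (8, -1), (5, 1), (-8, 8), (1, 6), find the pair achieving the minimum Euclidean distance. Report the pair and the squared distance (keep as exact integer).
Pair = ((8, -1), (5, 1)); squared distance = 13

Compute all C(5, 2) = 10 pairwise squared distances (x_i − x_j)² + (y_i − y_j)². The minimum is 13, attained by the pair ((8, -1), (5, 1)).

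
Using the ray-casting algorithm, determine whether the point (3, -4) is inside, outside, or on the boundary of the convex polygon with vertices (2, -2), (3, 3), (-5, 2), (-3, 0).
The point (3, -4) lies strictly outside the polygon

Cast a horizontal ray to the right from the query point and count how many polygon edges it crosses (each edge strictly once or zero times, handled with the usual half-open convention). 
Parity of crossings → even ⇒ outside.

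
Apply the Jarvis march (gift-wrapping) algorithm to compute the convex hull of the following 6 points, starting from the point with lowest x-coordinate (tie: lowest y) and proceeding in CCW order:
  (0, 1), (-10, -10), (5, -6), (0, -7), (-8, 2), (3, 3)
Hull (CCW) = [(-10, -10), (5, -6), (3, 3), (-8, 2)]

Jarvis march: at each step, from the current hull vertex p, select the next vertex q as the point such that every other point lies strictly to the left of (or on) the directed line p → q. (Equivalently: for every other point r, the cross product (q − p) × (r − p) ≥ 0.)
Starting point (lowest x, tie lowest y): (-10, -10). Wrap until returning to start. Resulting hull: (-10, -10), (5, -6), (3, 3), (-8, 2).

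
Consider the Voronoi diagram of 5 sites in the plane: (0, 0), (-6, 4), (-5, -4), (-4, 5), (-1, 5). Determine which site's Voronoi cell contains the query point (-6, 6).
Nearest site = (-6, 4)

The Voronoi cell of site s contains exactly those query points closer to s than to any other site. Compute squared distances from q = (-6, 6) to each site:
  (-6 − -6)² + (4 − 6)² = 4
  (-4 − -6)² + (5 − 6)² = 5
  (-1 − -6)² + (5 − 6)² = 26
  (0 − -6)² + (0 − 6)² = 72
  (-5 − -6)² + (-4 − 6)² = 101
Minimum is attained by (-6, 4), so q lies in its Voronoi cell.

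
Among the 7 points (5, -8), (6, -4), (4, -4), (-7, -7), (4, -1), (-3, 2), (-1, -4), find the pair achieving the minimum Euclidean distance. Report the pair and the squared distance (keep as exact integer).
Pair = ((6, -4), (4, -4)); squared distance = 4

Compute all C(7, 2) = 21 pairwise squared distances (x_i − x_j)² + (y_i − y_j)². The minimum is 4, attained by the pair ((6, -4), (4, -4)).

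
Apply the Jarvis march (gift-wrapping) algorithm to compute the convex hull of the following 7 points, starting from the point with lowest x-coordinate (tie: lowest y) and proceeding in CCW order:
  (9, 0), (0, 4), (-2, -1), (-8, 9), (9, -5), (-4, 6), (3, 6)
Hull (CCW) = [(-8, 9), (-2, -1), (9, -5), (9, 0), (3, 6)]

Jarvis march: at each step, from the current hull vertex p, select the next vertex q as the point such that every other point lies strictly to the left of (or on) the directed line p → q. (Equivalently: for every other point r, the cross product (q − p) × (r − p) ≥ 0.)
Starting point (lowest x, tie lowest y): (-8, 9). Wrap until returning to start. Resulting hull: (-8, 9), (-2, -1), (9, -5), (9, 0), (3, 6).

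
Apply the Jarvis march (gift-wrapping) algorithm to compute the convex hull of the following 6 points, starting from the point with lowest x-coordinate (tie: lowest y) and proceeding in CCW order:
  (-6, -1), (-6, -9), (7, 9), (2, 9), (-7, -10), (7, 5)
Hull (CCW) = [(-7, -10), (-6, -9), (7, 5), (7, 9), (2, 9), (-6, -1)]

Jarvis march: at each step, from the current hull vertex p, select the next vertex q as the point such that every other point lies strictly to the left of (or on) the directed line p → q. (Equivalently: for every other point r, the cross product (q − p) × (r − p) ≥ 0.)
Starting point (lowest x, tie lowest y): (-7, -10). Wrap until returning to start. Resulting hull: (-7, -10), (-6, -9), (7, 5), (7, 9), (2, 9), (-6, -1).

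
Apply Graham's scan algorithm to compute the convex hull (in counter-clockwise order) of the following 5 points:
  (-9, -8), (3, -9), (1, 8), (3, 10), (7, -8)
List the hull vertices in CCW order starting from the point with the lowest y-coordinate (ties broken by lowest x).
Hull (CCW) = [(3, -9), (7, -8), (3, 10), (1, 8), (-9, -8)]

Graham scan procedure:
  1. Find the pivot p₀ = point with lowest y (tie → lowest x): (3, -9).
  2. Sort the remaining points by polar angle around p₀.
  3. Walk through sorted points, maintaining a stack; pop the top while the last three entries make a non-left turn (cross product ≤ 0).
  4. Final stack is the convex hull in CCW order: (3, -9), (7, -8), (3, 10), (1, 8), (-9, -8).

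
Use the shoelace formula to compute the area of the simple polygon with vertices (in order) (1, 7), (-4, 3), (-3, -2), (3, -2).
Area = 83/2

Shoelace formula: Area = (1/2) |Σ_i (x_i · y_{i+1} − x_{i+1} · y_i)| (indices mod n). Compute each cross term:
  (1)(3) − (-4)(7) = 31
  (-4)(-2) − (-3)(3) = 17
  (-3)(-2) − (3)(-2) = 12
  (3)(7) − (1)(-2) = 23
Sum = 83, so (signed) Area = 83/2 = 83/2, |Area| = 83/2.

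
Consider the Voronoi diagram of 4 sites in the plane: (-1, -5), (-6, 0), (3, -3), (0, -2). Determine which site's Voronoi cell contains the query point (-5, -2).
Nearest site = (-6, 0)

The Voronoi cell of site s contains exactly those query points closer to s than to any other site. Compute squared distances from q = (-5, -2) to each site:
  (-6 − -5)² + (0 − -2)² = 5
  (-1 − -5)² + (-5 − -2)² = 25
  (0 − -5)² + (-2 − -2)² = 25
  (3 − -5)² + (-3 − -2)² = 65
Minimum is attained by (-6, 0), so q lies in its Voronoi cell.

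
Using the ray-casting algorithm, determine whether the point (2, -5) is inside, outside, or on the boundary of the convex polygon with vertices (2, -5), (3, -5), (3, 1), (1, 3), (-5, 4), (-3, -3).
The point (2, -5) lies on the polygon boundary

Boundary check: the query satisfies the collinearity and bounding-box conditions for some polygon edge, so it lies exactly on the boundary.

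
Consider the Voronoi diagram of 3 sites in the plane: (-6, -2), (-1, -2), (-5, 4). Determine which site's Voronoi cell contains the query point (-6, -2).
Nearest site = (-6, -2)

The Voronoi cell of site s contains exactly those query points closer to s than to any other site. Compute squared distances from q = (-6, -2) to each site:
  (-6 − -6)² + (-2 − -2)² = 0
  (-1 − -6)² + (-2 − -2)² = 25
  (-5 − -6)² + (4 − -2)² = 37
Minimum is attained by (-6, -2), so q lies in its Voronoi cell.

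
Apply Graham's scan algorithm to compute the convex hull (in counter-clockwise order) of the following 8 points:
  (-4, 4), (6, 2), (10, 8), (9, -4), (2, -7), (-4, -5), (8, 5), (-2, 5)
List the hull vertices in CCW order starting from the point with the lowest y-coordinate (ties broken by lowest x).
Hull (CCW) = [(2, -7), (9, -4), (10, 8), (-2, 5), (-4, 4), (-4, -5)]

Graham scan procedure:
  1. Find the pivot p₀ = point with lowest y (tie → lowest x): (2, -7).
  2. Sort the remaining points by polar angle around p₀.
  3. Walk through sorted points, maintaining a stack; pop the top while the last three entries make a non-left turn (cross product ≤ 0).
  4. Final stack is the convex hull in CCW order: (2, -7), (9, -4), (10, 8), (-2, 5), (-4, 4), (-4, -5).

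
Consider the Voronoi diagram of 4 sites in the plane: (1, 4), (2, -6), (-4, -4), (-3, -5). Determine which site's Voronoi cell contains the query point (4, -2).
Nearest site = (2, -6)

The Voronoi cell of site s contains exactly those query points closer to s than to any other site. Compute squared distances from q = (4, -2) to each site:
  (2 − 4)² + (-6 − -2)² = 20
  (1 − 4)² + (4 − -2)² = 45
  (-3 − 4)² + (-5 − -2)² = 58
  (-4 − 4)² + (-4 − -2)² = 68
Minimum is attained by (2, -6), so q lies in its Voronoi cell.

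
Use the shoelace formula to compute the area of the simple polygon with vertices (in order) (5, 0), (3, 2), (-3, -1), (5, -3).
Area = 21

Shoelace formula: Area = (1/2) |Σ_i (x_i · y_{i+1} − x_{i+1} · y_i)| (indices mod n). Compute each cross term:
  (5)(2) − (3)(0) = 10
  (3)(-1) − (-3)(2) = 3
  (-3)(-3) − (5)(-1) = 14
  (5)(0) − (5)(-3) = 15
Sum = 42, so (signed) Area = 42/2 = 21, |Area| = 21.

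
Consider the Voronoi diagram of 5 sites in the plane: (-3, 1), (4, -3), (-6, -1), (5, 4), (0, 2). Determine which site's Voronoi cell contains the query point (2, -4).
Nearest site = (4, -3)

The Voronoi cell of site s contains exactly those query points closer to s than to any other site. Compute squared distances from q = (2, -4) to each site:
  (4 − 2)² + (-3 − -4)² = 5
  (0 − 2)² + (2 − -4)² = 40
  (-3 − 2)² + (1 − -4)² = 50
  (-6 − 2)² + (-1 − -4)² = 73
  (5 − 2)² + (4 − -4)² = 73
Minimum is attained by (4, -3), so q lies in its Voronoi cell.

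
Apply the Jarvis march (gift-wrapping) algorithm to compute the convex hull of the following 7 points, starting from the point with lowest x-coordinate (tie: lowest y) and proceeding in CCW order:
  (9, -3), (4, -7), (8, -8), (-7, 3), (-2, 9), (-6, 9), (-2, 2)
Hull (CCW) = [(-7, 3), (4, -7), (8, -8), (9, -3), (-2, 9), (-6, 9)]

Jarvis march: at each step, from the current hull vertex p, select the next vertex q as the point such that every other point lies strictly to the left of (or on) the directed line p → q. (Equivalently: for every other point r, the cross product (q − p) × (r − p) ≥ 0.)
Starting point (lowest x, tie lowest y): (-7, 3). Wrap until returning to start. Resulting hull: (-7, 3), (4, -7), (8, -8), (9, -3), (-2, 9), (-6, 9).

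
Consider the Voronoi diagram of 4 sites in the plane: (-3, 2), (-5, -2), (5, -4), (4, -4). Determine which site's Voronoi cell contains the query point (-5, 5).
Nearest site = (-3, 2)

The Voronoi cell of site s contains exactly those query points closer to s than to any other site. Compute squared distances from q = (-5, 5) to each site:
  (-3 − -5)² + (2 − 5)² = 13
  (-5 − -5)² + (-2 − 5)² = 49
  (4 − -5)² + (-4 − 5)² = 162
  (5 − -5)² + (-4 − 5)² = 181
Minimum is attained by (-3, 2), so q lies in its Voronoi cell.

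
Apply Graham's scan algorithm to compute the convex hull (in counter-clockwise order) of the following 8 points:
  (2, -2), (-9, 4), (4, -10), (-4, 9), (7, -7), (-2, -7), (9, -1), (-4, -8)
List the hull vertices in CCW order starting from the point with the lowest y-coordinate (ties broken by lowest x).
Hull (CCW) = [(4, -10), (7, -7), (9, -1), (-4, 9), (-9, 4), (-4, -8)]

Graham scan procedure:
  1. Find the pivot p₀ = point with lowest y (tie → lowest x): (4, -10).
  2. Sort the remaining points by polar angle around p₀.
  3. Walk through sorted points, maintaining a stack; pop the top while the last three entries make a non-left turn (cross product ≤ 0).
  4. Final stack is the convex hull in CCW order: (4, -10), (7, -7), (9, -1), (-4, 9), (-9, 4), (-4, -8).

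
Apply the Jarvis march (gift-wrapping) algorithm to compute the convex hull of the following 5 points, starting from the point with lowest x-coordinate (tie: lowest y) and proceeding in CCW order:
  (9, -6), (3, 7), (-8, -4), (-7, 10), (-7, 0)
Hull (CCW) = [(-8, -4), (9, -6), (3, 7), (-7, 10)]

Jarvis march: at each step, from the current hull vertex p, select the next vertex q as the point such that every other point lies strictly to the left of (or on) the directed line p → q. (Equivalently: for every other point r, the cross product (q − p) × (r − p) ≥ 0.)
Starting point (lowest x, tie lowest y): (-8, -4). Wrap until returning to start. Resulting hull: (-8, -4), (9, -6), (3, 7), (-7, 10).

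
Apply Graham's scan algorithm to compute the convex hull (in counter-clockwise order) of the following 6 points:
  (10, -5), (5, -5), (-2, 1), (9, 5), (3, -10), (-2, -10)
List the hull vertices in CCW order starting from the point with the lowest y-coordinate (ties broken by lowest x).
Hull (CCW) = [(-2, -10), (3, -10), (10, -5), (9, 5), (-2, 1)]

Graham scan procedure:
  1. Find the pivot p₀ = point with lowest y (tie → lowest x): (-2, -10).
  2. Sort the remaining points by polar angle around p₀.
  3. Walk through sorted points, maintaining a stack; pop the top while the last three entries make a non-left turn (cross product ≤ 0).
  4. Final stack is the convex hull in CCW order: (-2, -10), (3, -10), (10, -5), (9, 5), (-2, 1).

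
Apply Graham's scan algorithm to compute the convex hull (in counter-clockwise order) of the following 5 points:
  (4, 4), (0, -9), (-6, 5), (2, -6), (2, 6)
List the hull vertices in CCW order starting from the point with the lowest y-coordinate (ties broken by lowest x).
Hull (CCW) = [(0, -9), (2, -6), (4, 4), (2, 6), (-6, 5)]

Graham scan procedure:
  1. Find the pivot p₀ = point with lowest y (tie → lowest x): (0, -9).
  2. Sort the remaining points by polar angle around p₀.
  3. Walk through sorted points, maintaining a stack; pop the top while the last three entries make a non-left turn (cross product ≤ 0).
  4. Final stack is the convex hull in CCW order: (0, -9), (2, -6), (4, 4), (2, 6), (-6, 5).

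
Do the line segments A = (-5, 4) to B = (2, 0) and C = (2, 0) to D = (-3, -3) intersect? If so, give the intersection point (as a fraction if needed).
Yes; intersection at (2, 0) (t = 1 on AB, s = 0 on CD)

Parametrize AB as A + t(B − A) = (-5 + 7 t, 4 + -4 t) and CD as C + s(D − C) = (2 + -5 s, 0 + -3 s). Solve the linear system for (t, s). Determinant = 41 ≠ 0, so a unique intersection of the containing lines exists. Solution: t = 1, s = 0 — both in [0, 1], so the segments cross. Intersection point: (2, 0).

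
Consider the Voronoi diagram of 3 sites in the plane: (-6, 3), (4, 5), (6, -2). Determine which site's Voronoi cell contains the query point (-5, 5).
Nearest site = (-6, 3)

The Voronoi cell of site s contains exactly those query points closer to s than to any other site. Compute squared distances from q = (-5, 5) to each site:
  (-6 − -5)² + (3 − 5)² = 5
  (4 − -5)² + (5 − 5)² = 81
  (6 − -5)² + (-2 − 5)² = 170
Minimum is attained by (-6, 3), so q lies in its Voronoi cell.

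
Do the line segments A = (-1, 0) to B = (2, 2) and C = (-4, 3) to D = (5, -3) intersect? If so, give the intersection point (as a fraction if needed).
Yes; intersection at (-1/4, 1/2) (t = 1/4 on AB, s = 5/12 on CD)

Parametrize AB as A + t(B − A) = (-1 + 3 t, 0 + 2 t) and CD as C + s(D − C) = (-4 + 9 s, 3 + -6 s). Solve the linear system for (t, s). Determinant = 36 ≠ 0, so a unique intersection of the containing lines exists. Solution: t = 1/4, s = 5/12 — both in [0, 1], so the segments cross. Intersection point: (-1/4, 1/2).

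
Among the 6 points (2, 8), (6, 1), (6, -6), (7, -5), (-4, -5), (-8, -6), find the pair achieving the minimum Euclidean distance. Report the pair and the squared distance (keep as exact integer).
Pair = ((6, -6), (7, -5)); squared distance = 2

Compute all C(6, 2) = 15 pairwise squared distances (x_i − x_j)² + (y_i − y_j)². The minimum is 2, attained by the pair ((6, -6), (7, -5)).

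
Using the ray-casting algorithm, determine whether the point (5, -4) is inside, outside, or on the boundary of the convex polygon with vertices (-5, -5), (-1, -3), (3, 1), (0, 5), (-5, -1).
The point (5, -4) lies strictly outside the polygon

Cast a horizontal ray to the right from the query point and count how many polygon edges it crosses (each edge strictly once or zero times, handled with the usual half-open convention). 
Parity of crossings → even ⇒ outside.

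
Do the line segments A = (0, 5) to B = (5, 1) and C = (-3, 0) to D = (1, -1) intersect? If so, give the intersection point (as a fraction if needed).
No (intersection of containing lines falls outside at least one segment)

Parametrize and solve: t = 23/11, s = 37/11. At least one of these is outside [0, 1], so the segments do not intersect.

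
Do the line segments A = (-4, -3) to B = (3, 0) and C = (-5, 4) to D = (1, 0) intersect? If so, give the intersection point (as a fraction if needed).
No (intersection of containing lines falls outside at least one segment)

Parametrize and solve: t = 19/23, s = 26/23. At least one of these is outside [0, 1], so the segments do not intersect.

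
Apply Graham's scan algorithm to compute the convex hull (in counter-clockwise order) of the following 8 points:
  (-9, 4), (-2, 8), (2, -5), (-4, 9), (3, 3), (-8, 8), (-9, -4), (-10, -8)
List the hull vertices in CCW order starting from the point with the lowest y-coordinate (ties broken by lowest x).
Hull (CCW) = [(-10, -8), (2, -5), (3, 3), (-2, 8), (-4, 9), (-8, 8), (-9, 4)]

Graham scan procedure:
  1. Find the pivot p₀ = point with lowest y (tie → lowest x): (-10, -8).
  2. Sort the remaining points by polar angle around p₀.
  3. Walk through sorted points, maintaining a stack; pop the top while the last three entries make a non-left turn (cross product ≤ 0).
  4. Final stack is the convex hull in CCW order: (-10, -8), (2, -5), (3, 3), (-2, 8), (-4, 9), (-8, 8), (-9, 4).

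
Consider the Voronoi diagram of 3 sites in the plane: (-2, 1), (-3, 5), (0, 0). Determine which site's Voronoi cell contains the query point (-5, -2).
Nearest site = (-2, 1)

The Voronoi cell of site s contains exactly those query points closer to s than to any other site. Compute squared distances from q = (-5, -2) to each site:
  (-2 − -5)² + (1 − -2)² = 18
  (0 − -5)² + (0 − -2)² = 29
  (-3 − -5)² + (5 − -2)² = 53
Minimum is attained by (-2, 1), so q lies in its Voronoi cell.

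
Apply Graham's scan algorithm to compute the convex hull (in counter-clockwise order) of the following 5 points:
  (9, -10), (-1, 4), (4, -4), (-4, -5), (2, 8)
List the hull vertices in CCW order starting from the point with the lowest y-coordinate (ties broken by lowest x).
Hull (CCW) = [(9, -10), (2, 8), (-1, 4), (-4, -5)]

Graham scan procedure:
  1. Find the pivot p₀ = point with lowest y (tie → lowest x): (9, -10).
  2. Sort the remaining points by polar angle around p₀.
  3. Walk through sorted points, maintaining a stack; pop the top while the last three entries make a non-left turn (cross product ≤ 0).
  4. Final stack is the convex hull in CCW order: (9, -10), (2, 8), (-1, 4), (-4, -5).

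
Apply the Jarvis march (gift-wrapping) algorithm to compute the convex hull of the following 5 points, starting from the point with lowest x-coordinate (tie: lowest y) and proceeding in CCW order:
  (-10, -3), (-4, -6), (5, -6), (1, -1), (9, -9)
Hull (CCW) = [(-10, -3), (-4, -6), (9, -9), (1, -1)]

Jarvis march: at each step, from the current hull vertex p, select the next vertex q as the point such that every other point lies strictly to the left of (or on) the directed line p → q. (Equivalently: for every other point r, the cross product (q − p) × (r − p) ≥ 0.)
Starting point (lowest x, tie lowest y): (-10, -3). Wrap until returning to start. Resulting hull: (-10, -3), (-4, -6), (9, -9), (1, -1).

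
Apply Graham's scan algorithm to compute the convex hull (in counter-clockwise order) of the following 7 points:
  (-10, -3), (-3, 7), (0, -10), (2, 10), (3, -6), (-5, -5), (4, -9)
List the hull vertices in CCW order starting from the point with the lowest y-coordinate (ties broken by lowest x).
Hull (CCW) = [(0, -10), (4, -9), (2, 10), (-3, 7), (-10, -3)]

Graham scan procedure:
  1. Find the pivot p₀ = point with lowest y (tie → lowest x): (0, -10).
  2. Sort the remaining points by polar angle around p₀.
  3. Walk through sorted points, maintaining a stack; pop the top while the last three entries make a non-left turn (cross product ≤ 0).
  4. Final stack is the convex hull in CCW order: (0, -10), (4, -9), (2, 10), (-3, 7), (-10, -3).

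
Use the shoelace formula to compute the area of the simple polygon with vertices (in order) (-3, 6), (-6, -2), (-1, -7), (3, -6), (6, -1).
Area = 175/2

Shoelace formula: Area = (1/2) |Σ_i (x_i · y_{i+1} − x_{i+1} · y_i)| (indices mod n). Compute each cross term:
  (-3)(-2) − (-6)(6) = 42
  (-6)(-7) − (-1)(-2) = 40
  (-1)(-6) − (3)(-7) = 27
  (3)(-1) − (6)(-6) = 33
  (6)(6) − (-3)(-1) = 33
Sum = 175, so (signed) Area = 175/2 = 175/2, |Area| = 175/2.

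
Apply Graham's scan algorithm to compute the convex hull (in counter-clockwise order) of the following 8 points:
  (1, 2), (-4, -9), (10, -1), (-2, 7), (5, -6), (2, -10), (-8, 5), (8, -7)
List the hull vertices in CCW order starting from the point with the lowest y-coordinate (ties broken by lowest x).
Hull (CCW) = [(2, -10), (8, -7), (10, -1), (-2, 7), (-8, 5), (-4, -9)]

Graham scan procedure:
  1. Find the pivot p₀ = point with lowest y (tie → lowest x): (2, -10).
  2. Sort the remaining points by polar angle around p₀.
  3. Walk through sorted points, maintaining a stack; pop the top while the last three entries make a non-left turn (cross product ≤ 0).
  4. Final stack is the convex hull in CCW order: (2, -10), (8, -7), (10, -1), (-2, 7), (-8, 5), (-4, -9).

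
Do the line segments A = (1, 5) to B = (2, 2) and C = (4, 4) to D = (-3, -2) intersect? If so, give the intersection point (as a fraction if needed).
Yes; intersection at (52/27, 20/9) (t = 25/27 on AB, s = 8/27 on CD)

Parametrize AB as A + t(B − A) = (1 + 1 t, 5 + -3 t) and CD as C + s(D − C) = (4 + -7 s, 4 + -6 s). Solve the linear system for (t, s). Determinant = 27 ≠ 0, so a unique intersection of the containing lines exists. Solution: t = 25/27, s = 8/27 — both in [0, 1], so the segments cross. Intersection point: (52/27, 20/9).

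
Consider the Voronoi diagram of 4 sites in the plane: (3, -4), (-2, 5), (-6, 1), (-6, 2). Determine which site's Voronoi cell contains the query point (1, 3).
Nearest site = (-2, 5)

The Voronoi cell of site s contains exactly those query points closer to s than to any other site. Compute squared distances from q = (1, 3) to each site:
  (-2 − 1)² + (5 − 3)² = 13
  (-6 − 1)² + (2 − 3)² = 50
  (-6 − 1)² + (1 − 3)² = 53
  (3 − 1)² + (-4 − 3)² = 53
Minimum is attained by (-2, 5), so q lies in its Voronoi cell.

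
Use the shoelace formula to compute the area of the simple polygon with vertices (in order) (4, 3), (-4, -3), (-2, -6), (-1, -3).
Area = 27/2

Shoelace formula: Area = (1/2) |Σ_i (x_i · y_{i+1} − x_{i+1} · y_i)| (indices mod n). Compute each cross term:
  (4)(-3) − (-4)(3) = 0
  (-4)(-6) − (-2)(-3) = 18
  (-2)(-3) − (-1)(-6) = 0
  (-1)(3) − (4)(-3) = 9
Sum = 27, so (signed) Area = 27/2 = 27/2, |Area| = 27/2.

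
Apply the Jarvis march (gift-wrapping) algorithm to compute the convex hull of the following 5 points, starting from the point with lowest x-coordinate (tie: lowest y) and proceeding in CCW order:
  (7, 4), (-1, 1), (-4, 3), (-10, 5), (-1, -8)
Hull (CCW) = [(-10, 5), (-1, -8), (7, 4)]

Jarvis march: at each step, from the current hull vertex p, select the next vertex q as the point such that every other point lies strictly to the left of (or on) the directed line p → q. (Equivalently: for every other point r, the cross product (q − p) × (r − p) ≥ 0.)
Starting point (lowest x, tie lowest y): (-10, 5). Wrap until returning to start. Resulting hull: (-10, 5), (-1, -8), (7, 4).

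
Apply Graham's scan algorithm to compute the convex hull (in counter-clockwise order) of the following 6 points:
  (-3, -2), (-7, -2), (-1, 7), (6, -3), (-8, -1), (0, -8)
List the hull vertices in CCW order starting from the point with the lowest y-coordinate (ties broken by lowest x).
Hull (CCW) = [(0, -8), (6, -3), (-1, 7), (-8, -1), (-7, -2)]

Graham scan procedure:
  1. Find the pivot p₀ = point with lowest y (tie → lowest x): (0, -8).
  2. Sort the remaining points by polar angle around p₀.
  3. Walk through sorted points, maintaining a stack; pop the top while the last three entries make a non-left turn (cross product ≤ 0).
  4. Final stack is the convex hull in CCW order: (0, -8), (6, -3), (-1, 7), (-8, -1), (-7, -2).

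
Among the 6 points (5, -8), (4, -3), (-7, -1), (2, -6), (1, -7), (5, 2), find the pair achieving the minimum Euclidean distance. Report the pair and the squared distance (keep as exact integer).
Pair = ((2, -6), (1, -7)); squared distance = 2

Compute all C(6, 2) = 15 pairwise squared distances (x_i − x_j)² + (y_i − y_j)². The minimum is 2, attained by the pair ((2, -6), (1, -7)).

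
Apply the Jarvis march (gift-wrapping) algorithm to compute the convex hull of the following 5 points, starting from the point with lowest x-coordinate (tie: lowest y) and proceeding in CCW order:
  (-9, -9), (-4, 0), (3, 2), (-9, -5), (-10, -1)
Hull (CCW) = [(-10, -1), (-9, -9), (3, 2)]

Jarvis march: at each step, from the current hull vertex p, select the next vertex q as the point such that every other point lies strictly to the left of (or on) the directed line p → q. (Equivalently: for every other point r, the cross product (q − p) × (r − p) ≥ 0.)
Starting point (lowest x, tie lowest y): (-10, -1). Wrap until returning to start. Resulting hull: (-10, -1), (-9, -9), (3, 2).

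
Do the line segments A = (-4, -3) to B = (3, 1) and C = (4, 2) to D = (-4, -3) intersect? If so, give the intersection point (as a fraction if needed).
Yes; intersection at (-4, -3) (t = 0 on AB, s = 1 on CD)

Parametrize AB as A + t(B − A) = (-4 + 7 t, -3 + 4 t) and CD as C + s(D − C) = (4 + -8 s, 2 + -5 s). Solve the linear system for (t, s). Determinant = 3 ≠ 0, so a unique intersection of the containing lines exists. Solution: t = 0, s = 1 — both in [0, 1], so the segments cross. Intersection point: (-4, -3).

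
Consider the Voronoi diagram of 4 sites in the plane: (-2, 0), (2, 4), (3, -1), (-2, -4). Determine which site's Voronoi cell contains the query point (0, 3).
Nearest site = (2, 4)

The Voronoi cell of site s contains exactly those query points closer to s than to any other site. Compute squared distances from q = (0, 3) to each site:
  (2 − 0)² + (4 − 3)² = 5
  (-2 − 0)² + (0 − 3)² = 13
  (3 − 0)² + (-1 − 3)² = 25
  (-2 − 0)² + (-4 − 3)² = 53
Minimum is attained by (2, 4), so q lies in its Voronoi cell.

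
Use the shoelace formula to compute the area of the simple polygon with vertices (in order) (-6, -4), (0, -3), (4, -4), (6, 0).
Area = 15

Shoelace formula: Area = (1/2) |Σ_i (x_i · y_{i+1} − x_{i+1} · y_i)| (indices mod n). Compute each cross term:
  (-6)(-3) − (0)(-4) = 18
  (0)(-4) − (4)(-3) = 12
  (4)(0) − (6)(-4) = 24
  (6)(-4) − (-6)(0) = -24
Sum = 30, so (signed) Area = 30/2 = 15, |Area| = 15.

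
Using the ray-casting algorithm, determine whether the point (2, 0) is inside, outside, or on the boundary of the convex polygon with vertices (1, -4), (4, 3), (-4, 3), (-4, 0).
The point (2, 0) lies strictly inside the polygon

Cast a horizontal ray to the right from the query point and count how many polygon edges it crosses (each edge strictly once or zero times, handled with the usual half-open convention). 
Parity of crossings → odd ⇒ inside.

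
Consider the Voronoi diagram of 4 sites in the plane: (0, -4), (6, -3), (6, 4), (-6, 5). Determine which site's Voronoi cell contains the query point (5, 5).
Nearest site = (6, 4)

The Voronoi cell of site s contains exactly those query points closer to s than to any other site. Compute squared distances from q = (5, 5) to each site:
  (6 − 5)² + (4 − 5)² = 2
  (6 − 5)² + (-3 − 5)² = 65
  (0 − 5)² + (-4 − 5)² = 106
  (-6 − 5)² + (5 − 5)² = 121
Minimum is attained by (6, 4), so q lies in its Voronoi cell.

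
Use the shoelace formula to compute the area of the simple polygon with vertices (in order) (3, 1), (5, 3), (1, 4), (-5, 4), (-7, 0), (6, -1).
Area = 89/2

Shoelace formula: Area = (1/2) |Σ_i (x_i · y_{i+1} − x_{i+1} · y_i)| (indices mod n). Compute each cross term:
  (3)(3) − (5)(1) = 4
  (5)(4) − (1)(3) = 17
  (1)(4) − (-5)(4) = 24
  (-5)(0) − (-7)(4) = 28
  (-7)(-1) − (6)(0) = 7
  (6)(1) − (3)(-1) = 9
Sum = 89, so (signed) Area = 89/2 = 89/2, |Area| = 89/2.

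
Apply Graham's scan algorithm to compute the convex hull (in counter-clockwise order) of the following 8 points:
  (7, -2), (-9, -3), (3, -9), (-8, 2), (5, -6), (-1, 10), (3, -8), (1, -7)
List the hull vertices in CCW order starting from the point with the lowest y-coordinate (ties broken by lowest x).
Hull (CCW) = [(3, -9), (5, -6), (7, -2), (-1, 10), (-8, 2), (-9, -3)]

Graham scan procedure:
  1. Find the pivot p₀ = point with lowest y (tie → lowest x): (3, -9).
  2. Sort the remaining points by polar angle around p₀.
  3. Walk through sorted points, maintaining a stack; pop the top while the last three entries make a non-left turn (cross product ≤ 0).
  4. Final stack is the convex hull in CCW order: (3, -9), (5, -6), (7, -2), (-1, 10), (-8, 2), (-9, -3).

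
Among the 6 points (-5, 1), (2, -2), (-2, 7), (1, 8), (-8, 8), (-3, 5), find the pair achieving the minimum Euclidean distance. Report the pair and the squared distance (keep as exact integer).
Pair = ((-2, 7), (-3, 5)); squared distance = 5

Compute all C(6, 2) = 15 pairwise squared distances (x_i − x_j)² + (y_i − y_j)². The minimum is 5, attained by the pair ((-2, 7), (-3, 5)).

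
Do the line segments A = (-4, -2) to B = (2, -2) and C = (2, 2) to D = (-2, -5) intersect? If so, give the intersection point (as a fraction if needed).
Yes; intersection at (-2/7, -2) (t = 13/21 on AB, s = 4/7 on CD)

Parametrize AB as A + t(B − A) = (-4 + 6 t, -2 + 0 t) and CD as C + s(D − C) = (2 + -4 s, 2 + -7 s). Solve the linear system for (t, s). Determinant = 42 ≠ 0, so a unique intersection of the containing lines exists. Solution: t = 13/21, s = 4/7 — both in [0, 1], so the segments cross. Intersection point: (-2/7, -2).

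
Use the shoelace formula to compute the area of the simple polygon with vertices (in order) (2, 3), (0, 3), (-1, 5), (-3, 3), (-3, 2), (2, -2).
Area = 18

Shoelace formula: Area = (1/2) |Σ_i (x_i · y_{i+1} − x_{i+1} · y_i)| (indices mod n). Compute each cross term:
  (2)(3) − (0)(3) = 6
  (0)(5) − (-1)(3) = 3
  (-1)(3) − (-3)(5) = 12
  (-3)(2) − (-3)(3) = 3
  (-3)(-2) − (2)(2) = 2
  (2)(3) − (2)(-2) = 10
Sum = 36, so (signed) Area = 36/2 = 18, |Area| = 18.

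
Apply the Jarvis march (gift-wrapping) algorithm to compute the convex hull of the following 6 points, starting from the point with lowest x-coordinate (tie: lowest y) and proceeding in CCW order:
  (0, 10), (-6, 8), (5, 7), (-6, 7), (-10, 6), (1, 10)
Hull (CCW) = [(-10, 6), (5, 7), (1, 10), (0, 10), (-6, 8)]

Jarvis march: at each step, from the current hull vertex p, select the next vertex q as the point such that every other point lies strictly to the left of (or on) the directed line p → q. (Equivalently: for every other point r, the cross product (q − p) × (r − p) ≥ 0.)
Starting point (lowest x, tie lowest y): (-10, 6). Wrap until returning to start. Resulting hull: (-10, 6), (5, 7), (1, 10), (0, 10), (-6, 8).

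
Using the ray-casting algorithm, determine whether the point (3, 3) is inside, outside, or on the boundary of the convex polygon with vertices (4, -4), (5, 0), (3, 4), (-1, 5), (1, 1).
The point (3, 3) lies strictly inside the polygon

Cast a horizontal ray to the right from the query point and count how many polygon edges it crosses (each edge strictly once or zero times, handled with the usual half-open convention). 
Parity of crossings → odd ⇒ inside.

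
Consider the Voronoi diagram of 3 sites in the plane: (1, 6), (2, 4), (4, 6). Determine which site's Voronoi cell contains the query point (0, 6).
Nearest site = (1, 6)

The Voronoi cell of site s contains exactly those query points closer to s than to any other site. Compute squared distances from q = (0, 6) to each site:
  (1 − 0)² + (6 − 6)² = 1
  (2 − 0)² + (4 − 6)² = 8
  (4 − 0)² + (6 − 6)² = 16
Minimum is attained by (1, 6), so q lies in its Voronoi cell.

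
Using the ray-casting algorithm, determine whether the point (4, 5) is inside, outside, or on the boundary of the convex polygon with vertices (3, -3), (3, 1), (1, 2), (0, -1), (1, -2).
The point (4, 5) lies strictly outside the polygon

Cast a horizontal ray to the right from the query point and count how many polygon edges it crosses (each edge strictly once or zero times, handled with the usual half-open convention). 
Parity of crossings → even ⇒ outside.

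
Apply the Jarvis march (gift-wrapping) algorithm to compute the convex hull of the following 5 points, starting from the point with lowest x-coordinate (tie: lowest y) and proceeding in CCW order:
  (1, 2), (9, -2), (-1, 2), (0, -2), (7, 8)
Hull (CCW) = [(-1, 2), (0, -2), (9, -2), (7, 8)]

Jarvis march: at each step, from the current hull vertex p, select the next vertex q as the point such that every other point lies strictly to the left of (or on) the directed line p → q. (Equivalently: for every other point r, the cross product (q − p) × (r − p) ≥ 0.)
Starting point (lowest x, tie lowest y): (-1, 2). Wrap until returning to start. Resulting hull: (-1, 2), (0, -2), (9, -2), (7, 8).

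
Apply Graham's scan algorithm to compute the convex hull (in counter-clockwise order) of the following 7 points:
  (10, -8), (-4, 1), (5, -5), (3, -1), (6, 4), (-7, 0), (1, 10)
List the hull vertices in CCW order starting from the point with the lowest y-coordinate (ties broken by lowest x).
Hull (CCW) = [(10, -8), (6, 4), (1, 10), (-7, 0)]

Graham scan procedure:
  1. Find the pivot p₀ = point with lowest y (tie → lowest x): (10, -8).
  2. Sort the remaining points by polar angle around p₀.
  3. Walk through sorted points, maintaining a stack; pop the top while the last three entries make a non-left turn (cross product ≤ 0).
  4. Final stack is the convex hull in CCW order: (10, -8), (6, 4), (1, 10), (-7, 0).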